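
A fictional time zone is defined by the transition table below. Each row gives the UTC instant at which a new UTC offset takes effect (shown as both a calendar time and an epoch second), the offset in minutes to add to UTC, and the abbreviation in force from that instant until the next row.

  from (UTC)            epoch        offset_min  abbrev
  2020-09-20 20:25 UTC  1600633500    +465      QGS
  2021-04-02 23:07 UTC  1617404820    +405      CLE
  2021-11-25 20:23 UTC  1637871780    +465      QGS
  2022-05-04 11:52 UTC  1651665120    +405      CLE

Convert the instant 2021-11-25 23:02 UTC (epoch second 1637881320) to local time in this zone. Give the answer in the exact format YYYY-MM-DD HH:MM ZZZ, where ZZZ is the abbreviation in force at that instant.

Query: 2021-11-25 23:02 UTC
Rule 3/4 (QGS, +07:45): 2021-11-25 20:23 UTC ≤ query < 2022-05-04 11:52 UTC
23·60 + 2 + 465 = 1847 min
1847 = 1·1440 + 407; 407 = 6·60 + 47 → 06:47, 2021-11-25 + 1 day = 2021-11-26
→ 2021-11-26 06:47 QGS

2021-11-26 06:47 QGS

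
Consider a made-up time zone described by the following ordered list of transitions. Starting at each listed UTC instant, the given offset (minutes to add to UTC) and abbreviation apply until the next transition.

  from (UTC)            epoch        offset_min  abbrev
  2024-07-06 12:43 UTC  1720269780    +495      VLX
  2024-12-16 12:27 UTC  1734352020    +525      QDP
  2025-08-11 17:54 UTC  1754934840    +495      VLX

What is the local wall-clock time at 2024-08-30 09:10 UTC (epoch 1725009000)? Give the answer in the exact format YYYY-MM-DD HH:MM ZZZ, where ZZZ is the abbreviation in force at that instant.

2024-08-30 17:25 VLX

Query: 2024-08-30 09:10 UTC
Rule 1/3 (VLX, +08:15): 2024-07-06 12:43 UTC ≤ query < 2024-12-16 12:27 UTC
9·60 + 10 + 495 = 1045 min
1045 = 0·1440 + 1045; 1045 = 17·60 + 25 → 17:25, same day
→ 2024-08-30 17:25 VLX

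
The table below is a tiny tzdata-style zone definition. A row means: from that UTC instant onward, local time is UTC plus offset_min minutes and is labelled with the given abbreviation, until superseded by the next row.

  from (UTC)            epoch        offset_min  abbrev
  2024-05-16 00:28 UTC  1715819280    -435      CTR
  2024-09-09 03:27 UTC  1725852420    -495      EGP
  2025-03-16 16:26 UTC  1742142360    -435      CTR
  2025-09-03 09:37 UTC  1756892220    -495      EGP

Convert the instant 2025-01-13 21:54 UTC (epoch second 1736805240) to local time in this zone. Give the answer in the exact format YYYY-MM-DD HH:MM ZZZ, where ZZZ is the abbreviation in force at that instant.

2025-01-13 13:39 EGP

Query: 2025-01-13 21:54 UTC
Rule 2/4 (EGP, -08:15): 2024-09-09 03:27 UTC ≤ query < 2025-03-16 16:26 UTC
21·60 + 54 - 495 = 819 min
819 = 0·1440 + 819; 819 = 13·60 + 39 → 13:39, same day
→ 2025-01-13 13:39 EGP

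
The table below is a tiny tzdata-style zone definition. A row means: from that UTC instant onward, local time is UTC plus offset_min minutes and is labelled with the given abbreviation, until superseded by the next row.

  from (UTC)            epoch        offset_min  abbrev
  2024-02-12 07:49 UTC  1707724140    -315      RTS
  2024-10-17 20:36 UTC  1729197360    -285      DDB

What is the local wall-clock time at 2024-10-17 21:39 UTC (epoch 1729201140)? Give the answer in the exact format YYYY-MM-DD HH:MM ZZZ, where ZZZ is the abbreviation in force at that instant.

Query: 2024-10-17 21:39 UTC
Rule 2/2 (DDB, -04:45): 2024-10-17 20:36 UTC ≤ query < +∞
21·60 + 39 - 285 = 1014 min
1014 = 0·1440 + 1014; 1014 = 16·60 + 54 → 16:54, same day
→ 2024-10-17 16:54 DDB

2024-10-17 16:54 DDB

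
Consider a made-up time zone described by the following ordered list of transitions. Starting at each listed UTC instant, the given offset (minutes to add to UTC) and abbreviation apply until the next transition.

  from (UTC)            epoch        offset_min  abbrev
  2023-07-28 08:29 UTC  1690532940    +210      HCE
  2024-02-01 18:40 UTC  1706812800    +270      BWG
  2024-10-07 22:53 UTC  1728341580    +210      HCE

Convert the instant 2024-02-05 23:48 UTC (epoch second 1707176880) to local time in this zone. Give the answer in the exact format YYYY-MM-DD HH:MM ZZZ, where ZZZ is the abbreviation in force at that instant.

Query: 2024-02-05 23:48 UTC
Rule 2/3 (BWG, +04:30): 2024-02-01 18:40 UTC ≤ query < 2024-10-07 22:53 UTC
23·60 + 48 + 270 = 1698 min
1698 = 1·1440 + 258; 258 = 4·60 + 18 → 04:18, 2024-02-05 + 1 day = 2024-02-06
→ 2024-02-06 04:18 BWG

2024-02-06 04:18 BWG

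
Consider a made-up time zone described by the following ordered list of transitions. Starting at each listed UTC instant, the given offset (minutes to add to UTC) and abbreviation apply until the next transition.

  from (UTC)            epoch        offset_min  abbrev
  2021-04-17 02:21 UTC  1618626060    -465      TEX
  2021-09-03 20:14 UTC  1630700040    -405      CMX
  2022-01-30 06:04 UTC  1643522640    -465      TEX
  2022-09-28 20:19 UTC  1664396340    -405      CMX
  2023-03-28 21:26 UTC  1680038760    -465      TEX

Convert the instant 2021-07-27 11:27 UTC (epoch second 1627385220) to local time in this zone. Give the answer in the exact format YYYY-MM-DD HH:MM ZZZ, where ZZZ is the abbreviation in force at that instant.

2021-07-27 03:42 TEX

Query: 2021-07-27 11:27 UTC
Rule 1/5 (TEX, -07:45): 2021-04-17 02:21 UTC ≤ query < 2021-09-03 20:14 UTC
11·60 + 27 - 465 = 222 min
222 = 0·1440 + 222; 222 = 3·60 + 42 → 03:42, same day
→ 2021-07-27 03:42 TEX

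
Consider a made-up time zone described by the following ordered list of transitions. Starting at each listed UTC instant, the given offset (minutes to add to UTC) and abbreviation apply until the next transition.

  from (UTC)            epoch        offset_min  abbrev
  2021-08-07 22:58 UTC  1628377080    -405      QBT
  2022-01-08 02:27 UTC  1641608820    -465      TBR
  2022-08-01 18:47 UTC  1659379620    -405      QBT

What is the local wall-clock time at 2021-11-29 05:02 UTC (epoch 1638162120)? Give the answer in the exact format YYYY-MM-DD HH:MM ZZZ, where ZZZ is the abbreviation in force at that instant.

Query: 2021-11-29 05:02 UTC
Rule 1/3 (QBT, -06:45): 2021-08-07 22:58 UTC ≤ query < 2022-01-08 02:27 UTC
5·60 + 2 - 405 = -103 min
-103 = -1·1440 + 1337; 1337 = 22·60 + 17 → 22:17, 2021-11-29 - 1 day = 2021-11-28
→ 2021-11-28 22:17 QBT

2021-11-28 22:17 QBT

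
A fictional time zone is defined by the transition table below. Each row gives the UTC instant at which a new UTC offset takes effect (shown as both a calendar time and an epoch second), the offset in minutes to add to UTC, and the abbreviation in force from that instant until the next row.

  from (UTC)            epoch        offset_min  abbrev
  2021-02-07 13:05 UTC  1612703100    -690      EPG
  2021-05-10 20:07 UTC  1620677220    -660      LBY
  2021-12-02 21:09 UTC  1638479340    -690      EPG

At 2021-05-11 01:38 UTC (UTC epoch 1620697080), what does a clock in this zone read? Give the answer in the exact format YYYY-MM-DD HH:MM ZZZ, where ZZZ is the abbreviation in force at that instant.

2021-05-10 14:38 LBY

Query: 2021-05-11 01:38 UTC
Rule 2/3 (LBY, -11:00): 2021-05-10 20:07 UTC ≤ query < 2021-12-02 21:09 UTC
1·60 + 38 - 660 = -562 min
-562 = -1·1440 + 878; 878 = 14·60 + 38 → 14:38, 2021-05-11 - 1 day = 2021-05-10
→ 2021-05-10 14:38 LBY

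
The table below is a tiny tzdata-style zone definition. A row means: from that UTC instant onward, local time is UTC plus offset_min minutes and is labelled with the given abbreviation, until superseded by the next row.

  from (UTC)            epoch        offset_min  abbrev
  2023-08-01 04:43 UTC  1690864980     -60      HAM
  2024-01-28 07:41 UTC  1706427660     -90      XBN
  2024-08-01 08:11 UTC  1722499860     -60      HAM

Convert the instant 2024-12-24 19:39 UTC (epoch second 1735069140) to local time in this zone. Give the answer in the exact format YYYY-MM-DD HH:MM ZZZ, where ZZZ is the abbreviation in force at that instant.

2024-12-24 18:39 HAM

Query: 2024-12-24 19:39 UTC
Rule 3/3 (HAM, -01:00): 2024-08-01 08:11 UTC ≤ query < +∞
19·60 + 39 - 60 = 1119 min
1119 = 0·1440 + 1119; 1119 = 18·60 + 39 → 18:39, same day
→ 2024-12-24 18:39 HAM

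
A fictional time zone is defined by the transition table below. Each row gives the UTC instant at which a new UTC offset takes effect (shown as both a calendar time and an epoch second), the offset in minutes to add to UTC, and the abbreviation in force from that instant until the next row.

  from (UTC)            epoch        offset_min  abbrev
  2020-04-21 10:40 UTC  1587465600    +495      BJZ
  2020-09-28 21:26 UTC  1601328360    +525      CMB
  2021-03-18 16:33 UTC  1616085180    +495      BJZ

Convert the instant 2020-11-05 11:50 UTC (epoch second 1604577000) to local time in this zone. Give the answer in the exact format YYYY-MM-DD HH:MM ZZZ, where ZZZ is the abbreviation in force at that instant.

Query: 2020-11-05 11:50 UTC
Rule 2/3 (CMB, +08:45): 2020-09-28 21:26 UTC ≤ query < 2021-03-18 16:33 UTC
11·60 + 50 + 525 = 1235 min
1235 = 0·1440 + 1235; 1235 = 20·60 + 35 → 20:35, same day
→ 2020-11-05 20:35 CMB

2020-11-05 20:35 CMB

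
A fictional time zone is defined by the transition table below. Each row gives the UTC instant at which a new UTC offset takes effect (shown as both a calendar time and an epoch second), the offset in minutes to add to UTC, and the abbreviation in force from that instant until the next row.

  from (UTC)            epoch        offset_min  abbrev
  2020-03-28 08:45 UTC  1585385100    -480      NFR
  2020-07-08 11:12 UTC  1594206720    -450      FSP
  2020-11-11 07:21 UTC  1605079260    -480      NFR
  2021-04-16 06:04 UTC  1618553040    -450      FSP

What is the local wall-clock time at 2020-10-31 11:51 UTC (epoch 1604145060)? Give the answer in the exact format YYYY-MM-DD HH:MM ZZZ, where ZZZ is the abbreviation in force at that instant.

2020-10-31 04:21 FSP

Query: 2020-10-31 11:51 UTC
Rule 2/4 (FSP, -07:30): 2020-07-08 11:12 UTC ≤ query < 2020-11-11 07:21 UTC
11·60 + 51 - 450 = 261 min
261 = 0·1440 + 261; 261 = 4·60 + 21 → 04:21, same day
→ 2020-10-31 04:21 FSP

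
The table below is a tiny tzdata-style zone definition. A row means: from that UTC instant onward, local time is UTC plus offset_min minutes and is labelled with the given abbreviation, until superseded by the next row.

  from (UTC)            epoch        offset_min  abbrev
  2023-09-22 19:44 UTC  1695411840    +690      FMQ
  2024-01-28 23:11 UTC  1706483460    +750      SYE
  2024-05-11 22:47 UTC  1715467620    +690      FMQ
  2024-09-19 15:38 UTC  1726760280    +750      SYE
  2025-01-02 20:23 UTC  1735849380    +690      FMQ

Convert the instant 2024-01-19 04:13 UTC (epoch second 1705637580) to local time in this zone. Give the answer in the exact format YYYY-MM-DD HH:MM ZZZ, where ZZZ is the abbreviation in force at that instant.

Query: 2024-01-19 04:13 UTC
Rule 1/5 (FMQ, +11:30): 2023-09-22 19:44 UTC ≤ query < 2024-01-28 23:11 UTC
4·60 + 13 + 690 = 943 min
943 = 0·1440 + 943; 943 = 15·60 + 43 → 15:43, same day
→ 2024-01-19 15:43 FMQ

2024-01-19 15:43 FMQ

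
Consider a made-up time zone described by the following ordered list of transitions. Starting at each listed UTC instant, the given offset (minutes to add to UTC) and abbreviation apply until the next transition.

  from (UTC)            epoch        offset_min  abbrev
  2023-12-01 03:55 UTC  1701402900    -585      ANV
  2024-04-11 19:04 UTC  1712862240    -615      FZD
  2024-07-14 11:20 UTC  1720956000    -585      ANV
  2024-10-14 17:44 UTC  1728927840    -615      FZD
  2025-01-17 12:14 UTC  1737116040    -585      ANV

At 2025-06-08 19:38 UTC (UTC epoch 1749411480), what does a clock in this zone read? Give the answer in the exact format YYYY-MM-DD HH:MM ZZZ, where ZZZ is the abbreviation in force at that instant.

Query: 2025-06-08 19:38 UTC
Rule 5/5 (ANV, -09:45): 2025-01-17 12:14 UTC ≤ query < +∞
19·60 + 38 - 585 = 593 min
593 = 0·1440 + 593; 593 = 9·60 + 53 → 09:53, same day
→ 2025-06-08 09:53 ANV

2025-06-08 09:53 ANV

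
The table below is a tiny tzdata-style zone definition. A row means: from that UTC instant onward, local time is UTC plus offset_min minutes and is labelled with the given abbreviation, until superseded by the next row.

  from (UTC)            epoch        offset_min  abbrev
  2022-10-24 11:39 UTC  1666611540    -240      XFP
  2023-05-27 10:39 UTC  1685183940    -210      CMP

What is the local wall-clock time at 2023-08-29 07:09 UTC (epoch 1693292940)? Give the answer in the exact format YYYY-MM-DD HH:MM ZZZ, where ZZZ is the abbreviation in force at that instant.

2023-08-29 03:39 CMP

Query: 2023-08-29 07:09 UTC
Rule 2/2 (CMP, -03:30): 2023-05-27 10:39 UTC ≤ query < +∞
7·60 + 9 - 210 = 219 min
219 = 0·1440 + 219; 219 = 3·60 + 39 → 03:39, same day
→ 2023-08-29 03:39 CMP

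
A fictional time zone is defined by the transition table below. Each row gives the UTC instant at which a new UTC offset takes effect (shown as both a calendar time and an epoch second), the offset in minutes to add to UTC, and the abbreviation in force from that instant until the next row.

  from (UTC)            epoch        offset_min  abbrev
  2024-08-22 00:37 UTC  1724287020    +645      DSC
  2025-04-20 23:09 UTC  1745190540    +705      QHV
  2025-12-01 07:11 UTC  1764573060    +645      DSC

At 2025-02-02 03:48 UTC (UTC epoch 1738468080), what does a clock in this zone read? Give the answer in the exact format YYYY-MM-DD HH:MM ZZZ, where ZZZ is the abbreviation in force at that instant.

Query: 2025-02-02 03:48 UTC
Rule 1/3 (DSC, +10:45): 2024-08-22 00:37 UTC ≤ query < 2025-04-20 23:09 UTC
3·60 + 48 + 645 = 873 min
873 = 0·1440 + 873; 873 = 14·60 + 33 → 14:33, same day
→ 2025-02-02 14:33 DSC

2025-02-02 14:33 DSC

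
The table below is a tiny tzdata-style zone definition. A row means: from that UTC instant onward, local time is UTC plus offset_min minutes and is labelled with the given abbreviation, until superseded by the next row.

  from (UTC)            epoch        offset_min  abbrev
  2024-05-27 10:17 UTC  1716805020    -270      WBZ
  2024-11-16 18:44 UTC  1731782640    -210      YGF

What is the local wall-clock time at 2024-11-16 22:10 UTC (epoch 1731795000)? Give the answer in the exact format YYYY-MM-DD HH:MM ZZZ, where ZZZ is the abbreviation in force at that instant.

Query: 2024-11-16 22:10 UTC
Rule 2/2 (YGF, -03:30): 2024-11-16 18:44 UTC ≤ query < +∞
22·60 + 10 - 210 = 1120 min
1120 = 0·1440 + 1120; 1120 = 18·60 + 40 → 18:40, same day
→ 2024-11-16 18:40 YGF

2024-11-16 18:40 YGF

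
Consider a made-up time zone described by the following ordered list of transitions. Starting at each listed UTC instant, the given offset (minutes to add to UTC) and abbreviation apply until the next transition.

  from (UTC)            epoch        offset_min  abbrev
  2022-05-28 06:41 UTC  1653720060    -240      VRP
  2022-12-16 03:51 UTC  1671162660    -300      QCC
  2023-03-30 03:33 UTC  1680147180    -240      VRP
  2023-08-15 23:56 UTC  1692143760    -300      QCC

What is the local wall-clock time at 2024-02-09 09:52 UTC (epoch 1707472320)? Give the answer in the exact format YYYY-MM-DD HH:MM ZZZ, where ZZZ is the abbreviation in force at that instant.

Query: 2024-02-09 09:52 UTC
Rule 4/4 (QCC, -05:00): 2023-08-15 23:56 UTC ≤ query < +∞
9·60 + 52 - 300 = 292 min
292 = 0·1440 + 292; 292 = 4·60 + 52 → 04:52, same day
→ 2024-02-09 04:52 QCC

2024-02-09 04:52 QCC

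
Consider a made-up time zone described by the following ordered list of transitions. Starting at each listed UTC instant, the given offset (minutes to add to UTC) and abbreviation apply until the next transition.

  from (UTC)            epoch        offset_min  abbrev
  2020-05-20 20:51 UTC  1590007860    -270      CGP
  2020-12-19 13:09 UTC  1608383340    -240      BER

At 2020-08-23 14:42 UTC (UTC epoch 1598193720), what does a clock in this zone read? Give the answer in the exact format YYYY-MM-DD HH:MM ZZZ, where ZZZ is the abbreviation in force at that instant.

Query: 2020-08-23 14:42 UTC
Rule 1/2 (CGP, -04:30): 2020-05-20 20:51 UTC ≤ query < 2020-12-19 13:09 UTC
14·60 + 42 - 270 = 612 min
612 = 0·1440 + 612; 612 = 10·60 + 12 → 10:12, same day
→ 2020-08-23 10:12 CGP

2020-08-23 10:12 CGP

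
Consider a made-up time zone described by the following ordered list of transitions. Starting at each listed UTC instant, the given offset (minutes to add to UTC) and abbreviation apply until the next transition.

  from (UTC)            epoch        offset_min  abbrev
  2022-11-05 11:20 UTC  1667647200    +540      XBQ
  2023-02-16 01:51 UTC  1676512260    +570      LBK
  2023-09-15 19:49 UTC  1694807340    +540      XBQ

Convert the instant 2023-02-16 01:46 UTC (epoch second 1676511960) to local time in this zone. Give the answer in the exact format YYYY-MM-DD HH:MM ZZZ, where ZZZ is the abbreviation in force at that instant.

Query: 2023-02-16 01:46 UTC
Rule 1/3 (XBQ, +09:00): 2022-11-05 11:20 UTC ≤ query < 2023-02-16 01:51 UTC
1·60 + 46 + 540 = 646 min
646 = 0·1440 + 646; 646 = 10·60 + 46 → 10:46, same day
→ 2023-02-16 10:46 XBQ

2023-02-16 10:46 XBQ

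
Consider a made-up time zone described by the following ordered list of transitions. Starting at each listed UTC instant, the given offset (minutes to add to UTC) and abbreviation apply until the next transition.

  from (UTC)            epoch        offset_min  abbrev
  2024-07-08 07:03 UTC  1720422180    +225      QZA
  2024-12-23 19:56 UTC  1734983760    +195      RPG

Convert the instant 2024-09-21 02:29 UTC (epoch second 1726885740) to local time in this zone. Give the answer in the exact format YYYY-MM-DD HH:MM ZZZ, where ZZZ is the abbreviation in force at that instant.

Query: 2024-09-21 02:29 UTC
Rule 1/2 (QZA, +03:45): 2024-07-08 07:03 UTC ≤ query < 2024-12-23 19:56 UTC
2·60 + 29 + 225 = 374 min
374 = 0·1440 + 374; 374 = 6·60 + 14 → 06:14, same day
→ 2024-09-21 06:14 QZA

2024-09-21 06:14 QZA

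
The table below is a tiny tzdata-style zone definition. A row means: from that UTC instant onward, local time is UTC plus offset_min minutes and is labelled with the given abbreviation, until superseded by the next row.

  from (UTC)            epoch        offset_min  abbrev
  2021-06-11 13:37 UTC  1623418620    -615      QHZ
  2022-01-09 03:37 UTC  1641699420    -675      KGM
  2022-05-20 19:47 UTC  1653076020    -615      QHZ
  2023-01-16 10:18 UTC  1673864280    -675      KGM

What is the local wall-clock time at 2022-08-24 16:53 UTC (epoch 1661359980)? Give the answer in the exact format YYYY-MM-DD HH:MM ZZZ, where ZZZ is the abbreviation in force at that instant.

2022-08-24 06:38 QHZ

Query: 2022-08-24 16:53 UTC
Rule 3/4 (QHZ, -10:15): 2022-05-20 19:47 UTC ≤ query < 2023-01-16 10:18 UTC
16·60 + 53 - 615 = 398 min
398 = 0·1440 + 398; 398 = 6·60 + 38 → 06:38, same day
→ 2022-08-24 06:38 QHZ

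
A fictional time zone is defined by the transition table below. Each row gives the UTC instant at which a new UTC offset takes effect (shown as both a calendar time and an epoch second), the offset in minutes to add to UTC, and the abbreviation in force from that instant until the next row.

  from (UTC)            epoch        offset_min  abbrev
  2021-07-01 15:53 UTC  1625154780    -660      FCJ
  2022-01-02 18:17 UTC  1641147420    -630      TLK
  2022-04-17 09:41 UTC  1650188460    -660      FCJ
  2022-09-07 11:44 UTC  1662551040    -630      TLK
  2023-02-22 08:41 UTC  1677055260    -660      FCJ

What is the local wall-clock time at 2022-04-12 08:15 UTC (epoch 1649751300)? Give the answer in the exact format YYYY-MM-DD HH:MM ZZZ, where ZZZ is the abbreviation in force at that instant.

Query: 2022-04-12 08:15 UTC
Rule 2/5 (TLK, -10:30): 2022-01-02 18:17 UTC ≤ query < 2022-04-17 09:41 UTC
8·60 + 15 - 630 = -135 min
-135 = -1·1440 + 1305; 1305 = 21·60 + 45 → 21:45, 2022-04-12 - 1 day = 2022-04-11
→ 2022-04-11 21:45 TLK

2022-04-11 21:45 TLK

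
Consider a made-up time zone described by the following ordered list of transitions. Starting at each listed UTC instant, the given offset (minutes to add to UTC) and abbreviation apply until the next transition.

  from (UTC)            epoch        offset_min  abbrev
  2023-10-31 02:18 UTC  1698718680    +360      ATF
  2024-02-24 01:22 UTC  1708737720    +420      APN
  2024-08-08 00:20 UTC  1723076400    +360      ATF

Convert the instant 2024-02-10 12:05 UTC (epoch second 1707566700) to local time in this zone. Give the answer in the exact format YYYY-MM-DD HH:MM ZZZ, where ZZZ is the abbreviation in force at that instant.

2024-02-10 18:05 ATF

Query: 2024-02-10 12:05 UTC
Rule 1/3 (ATF, +06:00): 2023-10-31 02:18 UTC ≤ query < 2024-02-24 01:22 UTC
12·60 + 5 + 360 = 1085 min
1085 = 0·1440 + 1085; 1085 = 18·60 + 5 → 18:05, same day
→ 2024-02-10 18:05 ATF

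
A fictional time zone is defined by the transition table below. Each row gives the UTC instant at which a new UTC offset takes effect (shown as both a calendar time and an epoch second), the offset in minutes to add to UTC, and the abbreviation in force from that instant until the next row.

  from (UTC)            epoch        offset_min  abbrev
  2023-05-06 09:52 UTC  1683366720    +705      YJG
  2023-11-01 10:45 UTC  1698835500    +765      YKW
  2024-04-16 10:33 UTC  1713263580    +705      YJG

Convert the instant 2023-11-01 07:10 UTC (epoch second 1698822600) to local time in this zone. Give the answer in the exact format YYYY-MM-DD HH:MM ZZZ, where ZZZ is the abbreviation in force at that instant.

Query: 2023-11-01 07:10 UTC
Rule 1/3 (YJG, +11:45): 2023-05-06 09:52 UTC ≤ query < 2023-11-01 10:45 UTC
7·60 + 10 + 705 = 1135 min
1135 = 0·1440 + 1135; 1135 = 18·60 + 55 → 18:55, same day
→ 2023-11-01 18:55 YJG

2023-11-01 18:55 YJG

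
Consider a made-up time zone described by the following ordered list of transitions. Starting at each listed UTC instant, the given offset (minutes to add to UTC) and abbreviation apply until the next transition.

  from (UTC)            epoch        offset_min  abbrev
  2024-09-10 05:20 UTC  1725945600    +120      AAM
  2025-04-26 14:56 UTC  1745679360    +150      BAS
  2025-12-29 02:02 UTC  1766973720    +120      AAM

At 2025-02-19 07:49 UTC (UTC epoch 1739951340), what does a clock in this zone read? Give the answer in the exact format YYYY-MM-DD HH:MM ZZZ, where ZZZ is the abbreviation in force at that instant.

2025-02-19 09:49 AAM

Query: 2025-02-19 07:49 UTC
Rule 1/3 (AAM, +02:00): 2024-09-10 05:20 UTC ≤ query < 2025-04-26 14:56 UTC
7·60 + 49 + 120 = 589 min
589 = 0·1440 + 589; 589 = 9·60 + 49 → 09:49, same day
→ 2025-02-19 09:49 AAM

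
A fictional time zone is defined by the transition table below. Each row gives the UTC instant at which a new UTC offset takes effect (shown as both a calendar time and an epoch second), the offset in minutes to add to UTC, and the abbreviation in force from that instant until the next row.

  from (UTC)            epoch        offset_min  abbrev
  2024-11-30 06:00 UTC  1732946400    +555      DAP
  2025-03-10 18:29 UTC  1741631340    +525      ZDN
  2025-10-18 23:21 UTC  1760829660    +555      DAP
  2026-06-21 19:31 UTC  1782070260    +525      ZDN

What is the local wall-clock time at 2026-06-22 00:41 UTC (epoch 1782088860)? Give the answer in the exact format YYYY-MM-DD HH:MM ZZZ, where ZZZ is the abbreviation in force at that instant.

Query: 2026-06-22 00:41 UTC
Rule 4/4 (ZDN, +08:45): 2026-06-21 19:31 UTC ≤ query < +∞
0·60 + 41 + 525 = 566 min
566 = 0·1440 + 566; 566 = 9·60 + 26 → 09:26, same day
→ 2026-06-22 09:26 ZDN

2026-06-22 09:26 ZDN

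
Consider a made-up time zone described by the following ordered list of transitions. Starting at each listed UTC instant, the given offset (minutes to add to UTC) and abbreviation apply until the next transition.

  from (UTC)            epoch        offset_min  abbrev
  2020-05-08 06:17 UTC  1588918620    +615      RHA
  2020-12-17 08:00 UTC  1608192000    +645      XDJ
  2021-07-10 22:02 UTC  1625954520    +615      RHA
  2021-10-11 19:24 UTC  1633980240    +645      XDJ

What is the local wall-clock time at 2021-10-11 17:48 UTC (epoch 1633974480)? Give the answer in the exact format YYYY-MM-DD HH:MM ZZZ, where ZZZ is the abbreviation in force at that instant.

2021-10-12 04:03 RHA

Query: 2021-10-11 17:48 UTC
Rule 3/4 (RHA, +10:15): 2021-07-10 22:02 UTC ≤ query < 2021-10-11 19:24 UTC
17·60 + 48 + 615 = 1683 min
1683 = 1·1440 + 243; 243 = 4·60 + 3 → 04:03, 2021-10-11 + 1 day = 2021-10-12
→ 2021-10-12 04:03 RHA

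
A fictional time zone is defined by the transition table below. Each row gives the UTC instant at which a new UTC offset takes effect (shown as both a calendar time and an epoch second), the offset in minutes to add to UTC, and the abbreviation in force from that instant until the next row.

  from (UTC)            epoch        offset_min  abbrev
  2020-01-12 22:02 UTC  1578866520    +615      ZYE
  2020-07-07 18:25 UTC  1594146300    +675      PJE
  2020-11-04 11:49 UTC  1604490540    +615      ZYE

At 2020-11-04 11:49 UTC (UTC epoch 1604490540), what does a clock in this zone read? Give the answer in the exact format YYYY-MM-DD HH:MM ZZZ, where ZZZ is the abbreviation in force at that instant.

2020-11-04 22:04 ZYE

Query: 2020-11-04 11:49 UTC
Rule 3/3 (ZYE, +10:15): 2020-11-04 11:49 UTC ≤ query < +∞
11·60 + 49 + 615 = 1324 min
1324 = 0·1440 + 1324; 1324 = 22·60 + 4 → 22:04, same day
→ 2020-11-04 22:04 ZYE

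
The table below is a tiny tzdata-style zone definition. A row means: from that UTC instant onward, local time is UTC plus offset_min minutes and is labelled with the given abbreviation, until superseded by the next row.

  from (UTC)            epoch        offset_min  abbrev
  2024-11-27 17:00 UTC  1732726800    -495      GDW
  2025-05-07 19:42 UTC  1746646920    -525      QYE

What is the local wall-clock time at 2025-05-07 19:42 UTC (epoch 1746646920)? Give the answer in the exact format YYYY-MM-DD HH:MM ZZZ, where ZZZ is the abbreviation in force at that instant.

2025-05-07 10:57 QYE

Query: 2025-05-07 19:42 UTC
Rule 2/2 (QYE, -08:45): 2025-05-07 19:42 UTC ≤ query < +∞
19·60 + 42 - 525 = 657 min
657 = 0·1440 + 657; 657 = 10·60 + 57 → 10:57, same day
→ 2025-05-07 10:57 QYE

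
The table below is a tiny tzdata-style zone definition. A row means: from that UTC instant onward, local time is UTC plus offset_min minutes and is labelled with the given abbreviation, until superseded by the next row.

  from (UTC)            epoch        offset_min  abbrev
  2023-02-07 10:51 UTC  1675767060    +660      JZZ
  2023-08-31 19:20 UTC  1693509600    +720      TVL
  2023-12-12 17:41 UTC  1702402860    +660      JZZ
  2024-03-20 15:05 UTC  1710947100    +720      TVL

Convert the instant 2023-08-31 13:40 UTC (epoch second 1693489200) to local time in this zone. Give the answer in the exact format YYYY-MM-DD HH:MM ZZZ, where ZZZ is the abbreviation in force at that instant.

Query: 2023-08-31 13:40 UTC
Rule 1/4 (JZZ, +11:00): 2023-02-07 10:51 UTC ≤ query < 2023-08-31 19:20 UTC
13·60 + 40 + 660 = 1480 min
1480 = 1·1440 + 40; 40 = 0·60 + 40 → 00:40, 2023-08-31 + 1 day = 2023-09-01
→ 2023-09-01 00:40 JZZ

2023-09-01 00:40 JZZ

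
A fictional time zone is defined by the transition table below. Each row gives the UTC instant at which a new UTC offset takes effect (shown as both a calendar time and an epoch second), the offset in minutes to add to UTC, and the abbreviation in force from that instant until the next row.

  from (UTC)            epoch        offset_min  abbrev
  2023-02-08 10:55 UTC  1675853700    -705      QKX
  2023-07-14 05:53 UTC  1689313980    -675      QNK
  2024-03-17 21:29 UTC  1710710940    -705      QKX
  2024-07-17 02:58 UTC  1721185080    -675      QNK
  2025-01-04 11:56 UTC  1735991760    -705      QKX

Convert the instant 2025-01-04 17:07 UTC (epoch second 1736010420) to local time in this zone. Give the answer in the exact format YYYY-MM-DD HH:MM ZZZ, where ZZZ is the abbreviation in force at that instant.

Query: 2025-01-04 17:07 UTC
Rule 5/5 (QKX, -11:45): 2025-01-04 11:56 UTC ≤ query < +∞
17·60 + 7 - 705 = 322 min
322 = 0·1440 + 322; 322 = 5·60 + 22 → 05:22, same day
→ 2025-01-04 05:22 QKX

2025-01-04 05:22 QKX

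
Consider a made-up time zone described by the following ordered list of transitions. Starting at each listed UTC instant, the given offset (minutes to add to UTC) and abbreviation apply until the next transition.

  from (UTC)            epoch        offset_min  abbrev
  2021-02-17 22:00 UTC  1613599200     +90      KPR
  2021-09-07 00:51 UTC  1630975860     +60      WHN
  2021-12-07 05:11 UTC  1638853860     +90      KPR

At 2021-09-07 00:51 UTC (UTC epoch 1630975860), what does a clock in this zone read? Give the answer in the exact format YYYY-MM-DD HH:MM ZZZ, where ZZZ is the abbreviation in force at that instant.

Query: 2021-09-07 00:51 UTC
Rule 2/3 (WHN, +01:00): 2021-09-07 00:51 UTC ≤ query < 2021-12-07 05:11 UTC
0·60 + 51 + 60 = 111 min
111 = 0·1440 + 111; 111 = 1·60 + 51 → 01:51, same day
→ 2021-09-07 01:51 WHN

2021-09-07 01:51 WHN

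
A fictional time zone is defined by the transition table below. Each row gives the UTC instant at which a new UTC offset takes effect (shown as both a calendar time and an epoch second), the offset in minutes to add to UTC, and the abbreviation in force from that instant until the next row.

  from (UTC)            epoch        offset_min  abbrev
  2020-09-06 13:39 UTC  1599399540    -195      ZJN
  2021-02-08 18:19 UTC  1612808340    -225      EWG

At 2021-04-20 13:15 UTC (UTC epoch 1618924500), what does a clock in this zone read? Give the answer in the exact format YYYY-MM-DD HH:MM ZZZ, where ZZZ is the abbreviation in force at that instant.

2021-04-20 09:30 EWG

Query: 2021-04-20 13:15 UTC
Rule 2/2 (EWG, -03:45): 2021-02-08 18:19 UTC ≤ query < +∞
13·60 + 15 - 225 = 570 min
570 = 0·1440 + 570; 570 = 9·60 + 30 → 09:30, same day
→ 2021-04-20 09:30 EWG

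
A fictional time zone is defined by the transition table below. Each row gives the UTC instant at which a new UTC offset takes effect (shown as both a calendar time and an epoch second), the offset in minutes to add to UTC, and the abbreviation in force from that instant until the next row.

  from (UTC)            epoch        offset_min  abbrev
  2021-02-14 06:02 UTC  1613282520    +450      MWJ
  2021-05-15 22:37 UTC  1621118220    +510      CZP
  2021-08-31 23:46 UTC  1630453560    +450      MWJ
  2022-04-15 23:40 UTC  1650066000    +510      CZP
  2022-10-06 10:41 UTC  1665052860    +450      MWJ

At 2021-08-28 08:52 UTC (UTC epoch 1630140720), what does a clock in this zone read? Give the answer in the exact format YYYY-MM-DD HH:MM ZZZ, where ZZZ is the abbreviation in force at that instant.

2021-08-28 17:22 CZP

Query: 2021-08-28 08:52 UTC
Rule 2/5 (CZP, +08:30): 2021-05-15 22:37 UTC ≤ query < 2021-08-31 23:46 UTC
8·60 + 52 + 510 = 1042 min
1042 = 0·1440 + 1042; 1042 = 17·60 + 22 → 17:22, same day
→ 2021-08-28 17:22 CZP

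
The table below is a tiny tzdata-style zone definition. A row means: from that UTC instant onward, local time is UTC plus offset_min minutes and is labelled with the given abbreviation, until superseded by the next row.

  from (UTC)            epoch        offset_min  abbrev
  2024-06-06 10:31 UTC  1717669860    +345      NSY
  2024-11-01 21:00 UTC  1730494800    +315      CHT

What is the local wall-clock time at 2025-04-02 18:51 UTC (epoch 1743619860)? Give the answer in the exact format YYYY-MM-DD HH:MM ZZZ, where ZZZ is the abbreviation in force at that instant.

2025-04-03 00:06 CHT

Query: 2025-04-02 18:51 UTC
Rule 2/2 (CHT, +05:15): 2024-11-01 21:00 UTC ≤ query < +∞
18·60 + 51 + 315 = 1446 min
1446 = 1·1440 + 6; 6 = 0·60 + 6 → 00:06, 2025-04-02 + 1 day = 2025-04-03
→ 2025-04-03 00:06 CHT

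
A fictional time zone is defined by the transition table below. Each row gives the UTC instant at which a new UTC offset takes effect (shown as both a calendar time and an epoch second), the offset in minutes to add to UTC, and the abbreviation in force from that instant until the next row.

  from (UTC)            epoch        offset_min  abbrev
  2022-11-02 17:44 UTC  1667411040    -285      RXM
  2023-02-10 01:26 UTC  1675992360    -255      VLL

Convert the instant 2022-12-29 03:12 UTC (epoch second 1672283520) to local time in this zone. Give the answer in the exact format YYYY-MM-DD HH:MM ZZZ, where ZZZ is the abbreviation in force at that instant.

Query: 2022-12-29 03:12 UTC
Rule 1/2 (RXM, -04:45): 2022-11-02 17:44 UTC ≤ query < 2023-02-10 01:26 UTC
3·60 + 12 - 285 = -93 min
-93 = -1·1440 + 1347; 1347 = 22·60 + 27 → 22:27, 2022-12-29 - 1 day = 2022-12-28
→ 2022-12-28 22:27 RXM

2022-12-28 22:27 RXM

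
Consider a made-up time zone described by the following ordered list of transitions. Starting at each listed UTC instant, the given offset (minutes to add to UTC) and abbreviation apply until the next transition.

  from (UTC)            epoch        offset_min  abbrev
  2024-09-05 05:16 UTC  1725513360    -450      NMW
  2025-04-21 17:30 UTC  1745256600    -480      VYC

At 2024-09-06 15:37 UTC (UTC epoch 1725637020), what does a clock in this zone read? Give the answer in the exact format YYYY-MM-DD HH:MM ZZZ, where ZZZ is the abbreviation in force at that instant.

Query: 2024-09-06 15:37 UTC
Rule 1/2 (NMW, -07:30): 2024-09-05 05:16 UTC ≤ query < 2025-04-21 17:30 UTC
15·60 + 37 - 450 = 487 min
487 = 0·1440 + 487; 487 = 8·60 + 7 → 08:07, same day
→ 2024-09-06 08:07 NMW

2024-09-06 08:07 NMW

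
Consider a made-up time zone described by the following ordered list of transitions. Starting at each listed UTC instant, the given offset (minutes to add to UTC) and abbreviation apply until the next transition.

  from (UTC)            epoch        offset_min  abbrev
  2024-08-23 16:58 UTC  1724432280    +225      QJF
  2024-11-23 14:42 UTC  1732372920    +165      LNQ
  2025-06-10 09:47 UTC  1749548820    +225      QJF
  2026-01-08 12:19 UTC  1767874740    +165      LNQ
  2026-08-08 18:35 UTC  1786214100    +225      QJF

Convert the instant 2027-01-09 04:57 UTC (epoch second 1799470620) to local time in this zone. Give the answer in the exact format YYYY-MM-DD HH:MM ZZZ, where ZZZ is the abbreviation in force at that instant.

Query: 2027-01-09 04:57 UTC
Rule 5/5 (QJF, +03:45): 2026-08-08 18:35 UTC ≤ query < +∞
4·60 + 57 + 225 = 522 min
522 = 0·1440 + 522; 522 = 8·60 + 42 → 08:42, same day
→ 2027-01-09 08:42 QJF

2027-01-09 08:42 QJF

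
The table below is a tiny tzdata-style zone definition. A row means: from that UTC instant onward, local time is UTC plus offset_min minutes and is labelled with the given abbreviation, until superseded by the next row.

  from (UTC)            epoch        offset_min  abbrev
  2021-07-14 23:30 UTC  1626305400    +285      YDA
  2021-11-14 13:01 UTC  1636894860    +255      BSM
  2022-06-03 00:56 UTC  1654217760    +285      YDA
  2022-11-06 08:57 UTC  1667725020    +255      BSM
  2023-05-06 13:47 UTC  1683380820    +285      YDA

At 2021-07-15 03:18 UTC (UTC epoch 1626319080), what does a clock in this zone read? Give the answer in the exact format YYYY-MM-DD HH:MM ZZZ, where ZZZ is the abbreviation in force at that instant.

2021-07-15 08:03 YDA

Query: 2021-07-15 03:18 UTC
Rule 1/5 (YDA, +04:45): 2021-07-14 23:30 UTC ≤ query < 2021-11-14 13:01 UTC
3·60 + 18 + 285 = 483 min
483 = 0·1440 + 483; 483 = 8·60 + 3 → 08:03, same day
→ 2021-07-15 08:03 YDA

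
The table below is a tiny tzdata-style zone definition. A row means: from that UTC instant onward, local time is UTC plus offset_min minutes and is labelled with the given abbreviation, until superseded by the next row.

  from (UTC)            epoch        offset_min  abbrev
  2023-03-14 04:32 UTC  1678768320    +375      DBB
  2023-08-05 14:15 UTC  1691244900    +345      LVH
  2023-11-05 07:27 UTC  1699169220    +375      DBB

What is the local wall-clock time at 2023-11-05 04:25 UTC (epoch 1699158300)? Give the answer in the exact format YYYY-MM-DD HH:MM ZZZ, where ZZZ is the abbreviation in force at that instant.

2023-11-05 10:10 LVH

Query: 2023-11-05 04:25 UTC
Rule 2/3 (LVH, +05:45): 2023-08-05 14:15 UTC ≤ query < 2023-11-05 07:27 UTC
4·60 + 25 + 345 = 610 min
610 = 0·1440 + 610; 610 = 10·60 + 10 → 10:10, same day
→ 2023-11-05 10:10 LVH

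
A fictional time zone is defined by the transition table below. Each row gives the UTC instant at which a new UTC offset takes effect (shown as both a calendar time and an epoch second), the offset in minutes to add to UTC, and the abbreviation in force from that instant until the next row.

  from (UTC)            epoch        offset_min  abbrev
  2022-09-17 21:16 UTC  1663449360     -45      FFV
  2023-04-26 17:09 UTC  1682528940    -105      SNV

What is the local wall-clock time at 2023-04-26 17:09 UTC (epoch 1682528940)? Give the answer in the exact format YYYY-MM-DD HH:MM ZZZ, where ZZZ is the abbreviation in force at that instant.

2023-04-26 15:24 SNV

Query: 2023-04-26 17:09 UTC
Rule 2/2 (SNV, -01:45): 2023-04-26 17:09 UTC ≤ query < +∞
17·60 + 9 - 105 = 924 min
924 = 0·1440 + 924; 924 = 15·60 + 24 → 15:24, same day
→ 2023-04-26 15:24 SNV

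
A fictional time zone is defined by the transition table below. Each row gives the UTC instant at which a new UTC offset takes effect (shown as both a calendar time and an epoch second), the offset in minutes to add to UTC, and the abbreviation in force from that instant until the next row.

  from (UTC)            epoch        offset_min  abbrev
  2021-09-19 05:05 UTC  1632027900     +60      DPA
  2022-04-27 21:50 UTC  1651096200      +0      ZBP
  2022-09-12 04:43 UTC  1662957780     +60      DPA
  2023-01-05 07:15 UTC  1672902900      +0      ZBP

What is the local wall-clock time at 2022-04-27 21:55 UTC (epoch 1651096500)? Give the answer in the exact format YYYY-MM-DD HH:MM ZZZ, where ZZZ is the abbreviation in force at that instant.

Query: 2022-04-27 21:55 UTC
Rule 2/4 (ZBP, +00:00): 2022-04-27 21:50 UTC ≤ query < 2022-09-12 04:43 UTC
21·60 + 55 + 0 = 1315 min
1315 = 0·1440 + 1315; 1315 = 21·60 + 55 → 21:55, same day
→ 2022-04-27 21:55 ZBP

2022-04-27 21:55 ZBP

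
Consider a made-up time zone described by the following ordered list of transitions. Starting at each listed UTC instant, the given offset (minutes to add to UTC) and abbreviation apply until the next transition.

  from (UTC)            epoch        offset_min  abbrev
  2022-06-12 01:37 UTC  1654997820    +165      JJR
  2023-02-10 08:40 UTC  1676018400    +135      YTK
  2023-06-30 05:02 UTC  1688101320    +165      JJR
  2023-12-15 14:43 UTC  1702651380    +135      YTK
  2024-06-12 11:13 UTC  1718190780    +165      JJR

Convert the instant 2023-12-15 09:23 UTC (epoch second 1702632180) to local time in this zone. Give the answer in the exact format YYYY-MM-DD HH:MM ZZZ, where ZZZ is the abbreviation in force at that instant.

2023-12-15 12:08 JJR

Query: 2023-12-15 09:23 UTC
Rule 3/5 (JJR, +02:45): 2023-06-30 05:02 UTC ≤ query < 2023-12-15 14:43 UTC
9·60 + 23 + 165 = 728 min
728 = 0·1440 + 728; 728 = 12·60 + 8 → 12:08, same day
→ 2023-12-15 12:08 JJR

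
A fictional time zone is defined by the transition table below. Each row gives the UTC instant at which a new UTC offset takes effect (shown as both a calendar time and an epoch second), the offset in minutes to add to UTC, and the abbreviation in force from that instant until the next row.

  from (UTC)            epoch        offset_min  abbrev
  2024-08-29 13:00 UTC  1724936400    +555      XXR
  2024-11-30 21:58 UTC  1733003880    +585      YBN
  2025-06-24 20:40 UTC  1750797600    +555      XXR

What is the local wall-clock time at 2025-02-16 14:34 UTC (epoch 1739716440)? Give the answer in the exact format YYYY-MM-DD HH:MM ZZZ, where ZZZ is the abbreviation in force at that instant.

Query: 2025-02-16 14:34 UTC
Rule 2/3 (YBN, +09:45): 2024-11-30 21:58 UTC ≤ query < 2025-06-24 20:40 UTC
14·60 + 34 + 585 = 1459 min
1459 = 1·1440 + 19; 19 = 0·60 + 19 → 00:19, 2025-02-16 + 1 day = 2025-02-17
→ 2025-02-17 00:19 YBN

2025-02-17 00:19 YBN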